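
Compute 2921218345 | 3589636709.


0b10101110000111100100000100101001 | 0b11010101111101011000001001100101 = 0b11111111111111111100001101101101 = 4294951789

4294951789


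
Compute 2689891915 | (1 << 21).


2689891915 | (1 << 21) = 2689891915 | 2097152 = 2691989067

2691989067


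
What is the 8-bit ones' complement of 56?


56 ^ 255 = 199

199


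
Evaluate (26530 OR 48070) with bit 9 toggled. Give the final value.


Step 1: 26530 | 48070 = 65510
Step 2: 65510 ^ (1 << 9) = 65510 ^ 512 = 64998

64998


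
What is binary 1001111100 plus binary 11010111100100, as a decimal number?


1001111100 + 11010111100100 = 11100001100000 = 14432

14432


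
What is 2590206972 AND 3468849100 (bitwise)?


0b10011010011000110110101111111100 & 0b11001110110000100110111111001100 = 0b10001010010000100110101111001100 = 2319608780

2319608780


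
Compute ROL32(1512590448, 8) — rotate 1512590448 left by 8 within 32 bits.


Rotate 0b1011010001010000100110001110000 left by 8 (32-bit) = 0b101000010011000111000001011010 = 676098138

676098138


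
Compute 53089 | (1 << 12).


53089 | (1 << 12) = 53089 | 4096 = 57185

57185


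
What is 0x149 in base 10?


149 hex = 329 decimal

329


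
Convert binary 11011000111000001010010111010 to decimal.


11011000111000001010010111010 in decimal = 454825146

454825146


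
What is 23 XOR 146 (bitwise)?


0b10111 ^ 0b10010010 = 0b10000101 = 133

133


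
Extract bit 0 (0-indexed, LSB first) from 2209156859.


0b10000011101011010000111011111011, position 0 = 1

1


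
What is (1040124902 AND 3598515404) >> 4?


Step 1: 1040124902 & 3598515404 = 343673028
Step 2: 343673028 >> 4 = 21479564

21479564


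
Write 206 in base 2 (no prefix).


206 = 11001110 in binary

11001110


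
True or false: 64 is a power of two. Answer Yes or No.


0b1000000. Only one bit set => Yes

Yes


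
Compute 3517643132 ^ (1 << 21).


3517643132 ^ (1 << 21) = 3517643132 ^ 2097152 = 3515545980

3515545980


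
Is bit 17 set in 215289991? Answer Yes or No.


0b1100110101010001000010000111, bit 17 = 0. No

No


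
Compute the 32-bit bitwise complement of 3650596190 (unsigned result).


~0b11011001100101111010110101011110 = 0b100110011010000101001010100001 = 644371105 (32-bit unsigned)

644371105


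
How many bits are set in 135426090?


0b1000000100100111000000101010 has 9 set bits

9


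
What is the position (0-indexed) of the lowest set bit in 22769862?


0b1010110110111000011000110. Lowest set bit at position 1

1


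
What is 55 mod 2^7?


55 & 127 = 55

55


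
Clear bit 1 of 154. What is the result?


154 & ~(1 << 1) = 152

152


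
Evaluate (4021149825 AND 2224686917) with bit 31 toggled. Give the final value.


Step 1: 4021149825 & 2224686917 = 2223505409
Step 2: 2223505409 ^ (1 << 31) = 2223505409 ^ 2147483648 = 76021761

76021761


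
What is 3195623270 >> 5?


0b10111110011110010101011101100110 >> 5 = 0b101111100111100101010111011 = 99863227

99863227


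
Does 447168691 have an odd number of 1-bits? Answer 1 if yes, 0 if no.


0b11010101001110100000010110011 has 14 ones => parity 0

0


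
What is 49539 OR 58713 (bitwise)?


0b1100000110000011 | 0b1110010101011001 = 0b1110010111011011 = 58843

58843


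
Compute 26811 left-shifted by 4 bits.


0b110100010111011 << 4 = 0b1101000101110110000 = 428976

428976


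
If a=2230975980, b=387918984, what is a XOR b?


2230975980 ^ 387918984 = 2481377636

2481377636


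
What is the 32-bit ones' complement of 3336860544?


3336860544 ^ 4294967295 = 958106751

958106751


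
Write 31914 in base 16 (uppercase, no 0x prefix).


31914 = 7CAA hex

7CAA


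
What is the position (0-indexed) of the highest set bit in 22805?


0b101100100010101. Highest set bit at position 14

14


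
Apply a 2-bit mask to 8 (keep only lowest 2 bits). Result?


8 & 3 = 0

0


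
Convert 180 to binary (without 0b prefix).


180 = 10110100 in binary

10110100


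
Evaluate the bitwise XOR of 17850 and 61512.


0b100010110111010 ^ 0b1111000001001000 = 0b1011010111110010 = 46578

46578


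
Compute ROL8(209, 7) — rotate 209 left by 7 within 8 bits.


Rotate 0b11010001 left by 7 (8-bit) = 0b11101000 = 232

232


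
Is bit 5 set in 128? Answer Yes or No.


0b10000000, bit 5 = 0. No

No


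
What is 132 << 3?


0b10000100 << 3 = 0b10000100000 = 1056

1056


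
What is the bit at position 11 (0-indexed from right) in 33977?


0b1000010010111001, position 11 = 0

0


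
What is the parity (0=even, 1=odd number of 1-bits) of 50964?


0b1100011100010100 has 7 ones => parity 1

1


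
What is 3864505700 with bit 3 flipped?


3864505700 ^ (1 << 3) = 3864505700 ^ 8 = 3864505708

3864505708


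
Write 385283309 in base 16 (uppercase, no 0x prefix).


385283309 = 16F6F4ED hex

16F6F4ED


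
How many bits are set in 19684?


0b100110011100100 has 7 set bits

7


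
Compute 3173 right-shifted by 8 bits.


0b110001100101 >> 8 = 0b1100 = 12

12


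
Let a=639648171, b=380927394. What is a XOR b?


639648171 ^ 380927394 = 815021065

815021065


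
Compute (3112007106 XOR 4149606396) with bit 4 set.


Step 1: 3112007106 ^ 4149606396 = 1311277630
Step 2: 1311277630 | (1 << 4) = 1311277630 | 16 = 1311277630

1311277630


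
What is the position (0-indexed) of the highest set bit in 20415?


0b100111110111111. Highest set bit at position 14

14


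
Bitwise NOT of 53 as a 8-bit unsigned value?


~0b110101 = 0b11001010 = 202 (8-bit unsigned)

202


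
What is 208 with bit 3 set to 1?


208 | (1 << 3) = 208 | 8 = 216

216


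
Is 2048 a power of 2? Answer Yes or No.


0b100000000000. Only one bit set => Yes

Yes


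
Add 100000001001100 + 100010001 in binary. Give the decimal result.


100000001001100 + 100010001 = 100000101011101 = 16733

16733


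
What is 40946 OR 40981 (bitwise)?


0b1001111111110010 | 0b1010000000010101 = 0b1011111111110111 = 49143

49143


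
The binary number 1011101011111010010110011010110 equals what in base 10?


1011101011111010010110011010110 in decimal = 1568484566

1568484566


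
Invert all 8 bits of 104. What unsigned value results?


104 ^ 255 = 151

151


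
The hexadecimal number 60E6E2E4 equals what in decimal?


60E6E2E4 hex = 1625744100 decimal

1625744100


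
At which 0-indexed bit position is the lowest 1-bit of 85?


0b1010101. Lowest set bit at position 0

0


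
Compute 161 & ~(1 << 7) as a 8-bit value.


161 & ~(1 << 7) = 33

33


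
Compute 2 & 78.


0b10 & 0b1001110 = 0b10 = 2

2


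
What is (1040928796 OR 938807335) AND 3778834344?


Step 1: 1040928796 | 938807335 = 1073696831
Step 2: 1073696831 & 3778834344 = 557596712

557596712


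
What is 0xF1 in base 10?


F1 hex = 241 decimal

241


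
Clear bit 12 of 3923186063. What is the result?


3923186063 & ~(1 << 12) = 3923181967

3923181967


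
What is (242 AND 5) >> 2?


Step 1: 242 & 5 = 0
Step 2: 0 >> 2 = 0

0


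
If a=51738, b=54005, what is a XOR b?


51738 ^ 54005 = 6383

6383


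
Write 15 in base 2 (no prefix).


15 = 1111 in binary

1111


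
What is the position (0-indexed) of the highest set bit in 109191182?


0b110100000100010000000001110. Highest set bit at position 26

26


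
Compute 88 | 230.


0b1011000 | 0b11100110 = 0b11111110 = 254

254


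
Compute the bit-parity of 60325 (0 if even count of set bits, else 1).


0b1110101110100101 has 10 ones => parity 0

0


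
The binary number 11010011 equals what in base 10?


11010011 in decimal = 211

211


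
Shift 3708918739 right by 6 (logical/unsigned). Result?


0b11011101000100011001101111010011 >> 6 = 0b11011101000100011001101111 = 57951855

57951855


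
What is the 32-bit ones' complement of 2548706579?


2548706579 ^ 4294967295 = 1746260716

1746260716


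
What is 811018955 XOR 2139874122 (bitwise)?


0b110000010101110010101011001011 ^ 0b1111111100010111110001101001010 = 0b1001111110111001100100110000001 = 1339869569

1339869569


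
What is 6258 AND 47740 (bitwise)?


0b1100001110010 & 0b1011101001111100 = 0b1100001110000 = 6256

6256


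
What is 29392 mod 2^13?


29392 & 8191 = 4816

4816


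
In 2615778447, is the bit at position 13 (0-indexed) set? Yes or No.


0b10011011111010011001110010001111, bit 13 = 0. No

No


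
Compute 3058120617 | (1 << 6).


3058120617 | (1 << 6) = 3058120617 | 64 = 3058120681

3058120681


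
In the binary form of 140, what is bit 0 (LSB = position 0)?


0b10001100, position 0 = 0

0


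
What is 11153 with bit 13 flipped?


11153 ^ (1 << 13) = 11153 ^ 8192 = 2961

2961


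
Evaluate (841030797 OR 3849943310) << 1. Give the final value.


Step 1: 841030797 | 3849943310 = 4151934351
Step 2: 4151934351 << 1 = 8303868702

8303868702


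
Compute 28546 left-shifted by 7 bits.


0b110111110000010 << 7 = 0b1101111100000100000000 = 3653888

3653888


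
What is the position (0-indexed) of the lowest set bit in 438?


0b110110110. Lowest set bit at position 1

1


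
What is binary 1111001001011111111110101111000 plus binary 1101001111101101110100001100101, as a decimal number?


1111001001011111111110101111000 + 1101001111101101110100001100101 = 11100011001001101110010111011101 = 3810977245

3810977245


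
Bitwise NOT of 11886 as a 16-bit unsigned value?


~0b10111001101110 = 0b1101000110010001 = 53649 (16-bit unsigned)

53649


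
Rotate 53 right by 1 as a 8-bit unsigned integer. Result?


Rotate 0b110101 right by 1 (8-bit) = 0b10011010 = 154

154


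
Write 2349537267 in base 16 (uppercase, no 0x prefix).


2349537267 = 8C0B17F3 hex

8C0B17F3


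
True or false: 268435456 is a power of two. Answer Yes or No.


0b10000000000000000000000000000. Only one bit set => Yes

Yes


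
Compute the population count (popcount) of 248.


0b11111000 has 5 set bits

5


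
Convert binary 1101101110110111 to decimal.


1101101110110111 in decimal = 56247

56247


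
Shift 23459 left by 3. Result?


0b101101110100011 << 3 = 0b101101110100011000 = 187672

187672


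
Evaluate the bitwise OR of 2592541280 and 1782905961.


0b10011010100001110000101001100000 | 0b1101010010001001111110001101001 = 0b11111010110001111111111001101001 = 4207410793

4207410793


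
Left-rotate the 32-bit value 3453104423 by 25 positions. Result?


Rotate 0b11001101110100100011000100100111 left by 25 (32-bit) = 0b1001111100110111010010001100010 = 1335600226

1335600226


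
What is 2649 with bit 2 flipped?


2649 ^ (1 << 2) = 2649 ^ 4 = 2653

2653


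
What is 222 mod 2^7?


222 & 127 = 94

94


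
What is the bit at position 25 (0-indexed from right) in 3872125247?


0b11100110110010111111000100111111, position 25 = 1

1


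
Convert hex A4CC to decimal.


A4CC hex = 42188 decimal

42188


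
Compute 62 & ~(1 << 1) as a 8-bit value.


62 & ~(1 << 1) = 60

60


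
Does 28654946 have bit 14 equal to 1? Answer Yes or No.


0b1101101010011110101100010, bit 14 = 0. No

No


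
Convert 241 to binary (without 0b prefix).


241 = 11110001 in binary

11110001


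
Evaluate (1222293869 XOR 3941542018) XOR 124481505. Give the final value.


Step 1: 1222293869 ^ 3941542018 = 2721419759
Step 2: 2721419759 ^ 124481505 = 2774466062

2774466062


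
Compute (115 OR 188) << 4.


Step 1: 115 | 188 = 255
Step 2: 255 << 4 = 4080

4080


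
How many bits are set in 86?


0b1010110 has 4 set bits

4


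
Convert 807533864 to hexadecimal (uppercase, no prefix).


807533864 = 3021FD28 hex

3021FD28


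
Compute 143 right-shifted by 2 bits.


0b10001111 >> 2 = 0b100011 = 35

35


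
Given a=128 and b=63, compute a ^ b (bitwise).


128 ^ 63 = 191

191


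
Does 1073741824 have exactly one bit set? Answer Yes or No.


0b1000000000000000000000000000000. Only one bit set => Yes

Yes


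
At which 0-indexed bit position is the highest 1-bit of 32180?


0b111110110110100. Highest set bit at position 14

14


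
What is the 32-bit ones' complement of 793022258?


793022258 ^ 4294967295 = 3501945037

3501945037


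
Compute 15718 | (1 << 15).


15718 | (1 << 15) = 15718 | 32768 = 48486

48486


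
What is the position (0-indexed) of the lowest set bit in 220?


0b11011100. Lowest set bit at position 2

2


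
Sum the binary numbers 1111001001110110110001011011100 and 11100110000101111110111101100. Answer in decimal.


1111001001110110110001011011100 + 11100110000101111110111101100 = 10010101111111100110000011001000 = 2516476104

2516476104


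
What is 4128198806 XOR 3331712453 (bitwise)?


0b11110110000011110101000010010110 ^ 0b11000110100101011110010111000101 = 0b110000100110101011010101010011 = 815445331

815445331


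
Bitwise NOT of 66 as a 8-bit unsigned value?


~0b1000010 = 0b10111101 = 189 (8-bit unsigned)

189


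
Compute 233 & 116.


0b11101001 & 0b1110100 = 0b1100000 = 96

96


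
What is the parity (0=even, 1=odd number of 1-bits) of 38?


0b100110 has 3 ones => parity 1

1


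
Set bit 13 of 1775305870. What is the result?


1775305870 | (1 << 13) = 1775305870 | 8192 = 1775314062

1775314062


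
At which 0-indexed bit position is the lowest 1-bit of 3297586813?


0b11000100100011010010111001111101. Lowest set bit at position 0

0


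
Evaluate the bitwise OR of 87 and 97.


0b1010111 | 0b1100001 = 0b1110111 = 119

119


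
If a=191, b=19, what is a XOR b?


191 ^ 19 = 172

172


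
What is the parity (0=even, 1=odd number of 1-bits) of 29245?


0b111001000111101 has 9 ones => parity 1

1


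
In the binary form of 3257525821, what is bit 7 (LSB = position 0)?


0b11000010001010011110011000111101, position 7 = 0

0


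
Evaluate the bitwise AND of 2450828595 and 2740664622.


0b10010010000101001010110100110011 & 0b10100011010110110011100100101110 = 0b10000010000100000010100100100010 = 2182097186

2182097186


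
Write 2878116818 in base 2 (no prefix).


2878116818 = 10101011100011001001001111010010 in binary

10101011100011001001001111010010


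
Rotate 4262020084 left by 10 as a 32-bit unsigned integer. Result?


Rotate 0b11111110000010010100001111110100 left by 10 (32-bit) = 0b100101000011111101001111111000 = 621794296

621794296


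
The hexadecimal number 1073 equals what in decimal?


1073 hex = 4211 decimal

4211


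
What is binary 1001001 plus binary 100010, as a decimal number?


1001001 + 100010 = 1101011 = 107

107


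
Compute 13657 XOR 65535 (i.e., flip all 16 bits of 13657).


13657 ^ 65535 = 51878

51878


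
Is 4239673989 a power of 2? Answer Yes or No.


0b11111100101101000100101010000101. Multiple bits set => No

No


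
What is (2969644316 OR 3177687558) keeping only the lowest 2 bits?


Step 1: 2969644316 | 3177687558 = 3177688862
Step 2: 3177688862 & 3 = 2

2


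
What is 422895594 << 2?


0b11001001101001101111111101010 << 2 = 0b1100100110100110111111110101000 = 1691582376

1691582376


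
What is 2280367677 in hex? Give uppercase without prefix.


2280367677 = 87EBA63D hex

87EBA63D


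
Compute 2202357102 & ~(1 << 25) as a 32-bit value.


2202357102 & ~(1 << 25) = 2168802670

2168802670


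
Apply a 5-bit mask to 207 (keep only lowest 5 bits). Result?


207 & 31 = 15

15


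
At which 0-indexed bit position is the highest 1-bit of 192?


0b11000000. Highest set bit at position 7

7


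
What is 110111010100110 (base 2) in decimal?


110111010100110 in decimal = 28326

28326


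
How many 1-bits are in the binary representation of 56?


0b111000 has 3 set bits

3


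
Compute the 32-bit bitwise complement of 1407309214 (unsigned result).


~0b1010011111000011101010110011110 = 0b10101100000111100010101001100001 = 2887658081 (32-bit unsigned)

2887658081


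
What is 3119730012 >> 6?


0b10111001111100110100110101011100 >> 6 = 0b10111001111100110100110101 = 48745781

48745781


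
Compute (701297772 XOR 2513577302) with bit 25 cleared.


Step 1: 701297772 ^ 2513577302 = 3156136250
Step 2: 3156136250 & ~(1 << 25) = 3156136250

3156136250


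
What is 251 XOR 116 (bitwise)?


0b11111011 ^ 0b1110100 = 0b10001111 = 143

143


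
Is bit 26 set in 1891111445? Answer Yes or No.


0b1110000101110000001001000010101, bit 26 = 0. No

No


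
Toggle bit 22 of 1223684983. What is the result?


1223684983 ^ (1 << 22) = 1223684983 ^ 4194304 = 1219490679

1219490679


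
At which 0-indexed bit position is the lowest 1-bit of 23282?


0b101101011110010. Lowest set bit at position 1

1


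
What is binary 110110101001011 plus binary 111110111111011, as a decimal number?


110110101001011 + 111110111111011 = 1110101101000110 = 60230

60230


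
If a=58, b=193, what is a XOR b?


58 ^ 193 = 251

251


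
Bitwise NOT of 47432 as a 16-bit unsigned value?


~0b1011100101001000 = 0b100011010110111 = 18103 (16-bit unsigned)

18103


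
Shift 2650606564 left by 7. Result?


0b10011101111111010000101111100100 << 7 = 0b100111011111110100001011111001000000000 = 339277640192

339277640192


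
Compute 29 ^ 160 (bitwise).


0b11101 ^ 0b10100000 = 0b10111101 = 189

189


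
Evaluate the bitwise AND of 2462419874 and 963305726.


0b10010010110001011000101110100010 & 0b111001011010101110000011111110 = 0b10000010000001000000010100010 = 272662690

272662690


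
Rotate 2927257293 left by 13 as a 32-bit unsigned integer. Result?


Rotate 0b10101110011110100110011011001101 left by 13 (32-bit) = 0b1001100110110011011010111001111 = 1289336271

1289336271


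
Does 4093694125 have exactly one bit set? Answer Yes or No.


0b11110100000000001101000010101101. Multiple bits set => No

No


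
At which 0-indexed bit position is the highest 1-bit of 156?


0b10011100. Highest set bit at position 7

7


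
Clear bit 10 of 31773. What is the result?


31773 & ~(1 << 10) = 30749

30749


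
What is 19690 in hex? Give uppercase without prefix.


19690 = 4CEA hex

4CEA


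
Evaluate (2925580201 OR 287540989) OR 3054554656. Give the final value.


Step 1: 2925580201 | 287540989 = 3210989565
Step 2: 3210989565 | 3054554656 = 3212038141

3212038141


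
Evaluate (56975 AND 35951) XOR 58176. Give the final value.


Step 1: 56975 & 35951 = 35855
Step 2: 35855 ^ 58176 = 28495

28495


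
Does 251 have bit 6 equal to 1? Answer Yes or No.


0b11111011, bit 6 = 1. Yes

Yes


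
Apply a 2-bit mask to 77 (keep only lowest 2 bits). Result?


77 & 3 = 1

1


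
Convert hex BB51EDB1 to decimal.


BB51EDB1 hex = 3142708657 decimal

3142708657


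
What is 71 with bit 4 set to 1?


71 | (1 << 4) = 71 | 16 = 87

87


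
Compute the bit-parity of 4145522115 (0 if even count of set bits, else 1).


0b11110111000101111010010111000011 has 19 ones => parity 1

1


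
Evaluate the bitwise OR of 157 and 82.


0b10011101 | 0b1010010 = 0b11011111 = 223

223


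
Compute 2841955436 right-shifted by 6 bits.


0b10101001011001001100110001101100 >> 6 = 0b10101001011001001100110001 = 44405553

44405553


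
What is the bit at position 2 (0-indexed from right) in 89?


0b1011001, position 2 = 0

0


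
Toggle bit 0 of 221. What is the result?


221 ^ (1 << 0) = 221 ^ 1 = 220

220


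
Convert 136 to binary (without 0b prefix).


136 = 10001000 in binary

10001000


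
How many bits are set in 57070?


0b1101111011101110 has 12 set bits

12


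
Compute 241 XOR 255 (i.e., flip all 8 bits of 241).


241 ^ 255 = 14

14


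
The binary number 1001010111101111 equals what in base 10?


1001010111101111 in decimal = 38383

38383


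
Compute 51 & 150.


0b110011 & 0b10010110 = 0b10010 = 18

18


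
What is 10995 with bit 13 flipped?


10995 ^ (1 << 13) = 10995 ^ 8192 = 2803

2803


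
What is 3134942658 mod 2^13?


3134942658 & 8191 = 3522

3522


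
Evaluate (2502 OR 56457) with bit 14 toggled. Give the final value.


Step 1: 2502 | 56457 = 56783
Step 2: 56783 ^ (1 << 14) = 56783 ^ 16384 = 40399

40399


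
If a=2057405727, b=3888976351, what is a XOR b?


2057405727 ^ 3888976351 = 2641138880

2641138880


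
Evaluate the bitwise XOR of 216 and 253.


0b11011000 ^ 0b11111101 = 0b100101 = 37

37


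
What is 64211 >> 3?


0b1111101011010011 >> 3 = 0b1111101011010 = 8026

8026


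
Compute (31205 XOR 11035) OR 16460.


Step 1: 31205 ^ 11035 = 21246
Step 2: 21246 | 16460 = 21246

21246


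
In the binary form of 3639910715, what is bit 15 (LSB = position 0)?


0b11011000111101001010000100111011, position 15 = 1

1


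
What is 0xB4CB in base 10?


B4CB hex = 46283 decimal

46283


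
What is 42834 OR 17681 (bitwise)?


0b1010011101010010 | 0b100010100010001 = 0b1110011101010011 = 59219

59219


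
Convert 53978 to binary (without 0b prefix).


53978 = 1101001011011010 in binary

1101001011011010


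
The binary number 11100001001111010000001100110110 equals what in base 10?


11100001001111010000001100110110 in decimal = 3778872118

3778872118


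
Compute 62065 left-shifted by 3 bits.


0b1111001001110001 << 3 = 0b1111001001110001000 = 496520

496520


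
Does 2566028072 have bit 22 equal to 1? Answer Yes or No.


0b10011000111100100111101100101000, bit 22 = 1. Yes

Yes


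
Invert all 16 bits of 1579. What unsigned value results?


1579 ^ 65535 = 63956

63956


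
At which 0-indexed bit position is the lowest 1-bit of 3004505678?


0b10110011000101010001111001001110. Lowest set bit at position 1

1


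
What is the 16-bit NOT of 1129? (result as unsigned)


~0b10001101001 = 0b1111101110010110 = 64406 (16-bit unsigned)

64406


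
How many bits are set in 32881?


0b1000000001110001 has 5 set bits

5


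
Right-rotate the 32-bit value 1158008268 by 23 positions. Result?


Rotate 0b1000101000001011100110111001100 right by 23 (32-bit) = 0b1011100110111001100010001010 = 194746506

194746506


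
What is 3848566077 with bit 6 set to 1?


3848566077 | (1 << 6) = 3848566077 | 64 = 3848566141

3848566141


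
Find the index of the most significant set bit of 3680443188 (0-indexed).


0b11011011010111110001101100110100. Highest set bit at position 31

31


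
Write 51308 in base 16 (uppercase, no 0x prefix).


51308 = C86C hex

C86C


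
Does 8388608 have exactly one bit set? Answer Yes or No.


0b100000000000000000000000. Only one bit set => Yes

Yes


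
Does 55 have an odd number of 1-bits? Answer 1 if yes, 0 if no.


0b110111 has 5 ones => parity 1

1


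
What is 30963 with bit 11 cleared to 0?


30963 & ~(1 << 11) = 28915

28915


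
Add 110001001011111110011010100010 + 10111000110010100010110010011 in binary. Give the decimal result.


110001001011111110011010100010 + 10111000110010100010110010011 = 1001000010010010010110000110101 = 1212754997

1212754997


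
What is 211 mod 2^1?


211 & 1 = 1

1


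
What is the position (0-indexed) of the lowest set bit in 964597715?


0b111001011111101001011111010011. Lowest set bit at position 0

0


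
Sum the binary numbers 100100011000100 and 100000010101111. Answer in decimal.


100100011000100 + 100000010101111 = 1000100101110011 = 35187

35187


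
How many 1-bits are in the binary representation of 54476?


0b1101010011001100 has 8 set bits

8


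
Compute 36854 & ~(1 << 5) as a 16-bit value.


36854 & ~(1 << 5) = 36822

36822


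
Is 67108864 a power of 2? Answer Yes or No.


0b100000000000000000000000000. Only one bit set => Yes

Yes


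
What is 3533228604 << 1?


0b11010010100110001100101000111100 << 1 = 0b110100101001100011001010001111000 = 7066457208

7066457208


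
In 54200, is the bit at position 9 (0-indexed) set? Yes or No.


0b1101001110111000, bit 9 = 1. Yes

Yes


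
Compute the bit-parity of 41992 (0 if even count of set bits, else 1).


0b1010010000001000 has 4 ones => parity 0

0


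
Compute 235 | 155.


0b11101011 | 0b10011011 = 0b11111011 = 251

251


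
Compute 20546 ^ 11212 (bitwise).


0b101000001000010 ^ 0b10101111001100 = 0b111101110001110 = 31630

31630


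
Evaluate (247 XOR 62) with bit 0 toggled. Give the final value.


Step 1: 247 ^ 62 = 201
Step 2: 201 ^ (1 << 0) = 201 ^ 1 = 200

200


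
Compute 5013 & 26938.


0b1001110010101 & 0b110100100111010 = 0b100010000 = 272

272


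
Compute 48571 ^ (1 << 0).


48571 ^ (1 << 0) = 48571 ^ 1 = 48570

48570


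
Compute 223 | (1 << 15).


223 | (1 << 15) = 223 | 32768 = 32991

32991


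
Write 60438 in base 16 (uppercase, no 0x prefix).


60438 = EC16 hex

EC16


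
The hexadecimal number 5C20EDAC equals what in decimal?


5C20EDAC hex = 1545661868 decimal

1545661868


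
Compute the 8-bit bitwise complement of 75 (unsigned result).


~0b1001011 = 0b10110100 = 180 (8-bit unsigned)

180


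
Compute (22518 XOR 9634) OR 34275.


Step 1: 22518 ^ 9634 = 29268
Step 2: 29268 | 34275 = 63479

63479


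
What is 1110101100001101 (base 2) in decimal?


1110101100001101 in decimal = 60173

60173


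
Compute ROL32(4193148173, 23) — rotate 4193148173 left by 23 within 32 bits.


Rotate 0b11111001111011100101110100001101 left by 23 (32-bit) = 0b10000110111111001111011100101110 = 2264725294

2264725294


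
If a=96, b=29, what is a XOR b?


96 ^ 29 = 125

125


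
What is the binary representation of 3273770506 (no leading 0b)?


3273770506 = 11000011001000011100011000001010 in binary

11000011001000011100011000001010


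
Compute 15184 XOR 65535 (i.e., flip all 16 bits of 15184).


15184 ^ 65535 = 50351

50351


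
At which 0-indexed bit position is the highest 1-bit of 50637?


0b1100010111001101. Highest set bit at position 15

15


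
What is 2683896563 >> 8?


0b10011111111110010000001011110011 >> 8 = 0b100111111111100100000010 = 10483970

10483970


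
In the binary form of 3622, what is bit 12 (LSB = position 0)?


0b111000100110, position 12 = 0

0


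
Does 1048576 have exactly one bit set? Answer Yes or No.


0b100000000000000000000. Only one bit set => Yes

Yes


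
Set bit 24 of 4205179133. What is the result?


4205179133 | (1 << 24) = 4205179133 | 16777216 = 4221956349

4221956349


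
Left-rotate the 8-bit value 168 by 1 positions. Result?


Rotate 0b10101000 left by 1 (8-bit) = 0b1010001 = 81

81


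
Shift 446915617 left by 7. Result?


0b11010101000110110010000100001 << 7 = 0b110101010001101100100001000010000000 = 57205198976

57205198976


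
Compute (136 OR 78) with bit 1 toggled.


Step 1: 136 | 78 = 206
Step 2: 206 ^ (1 << 1) = 206 ^ 2 = 204

204


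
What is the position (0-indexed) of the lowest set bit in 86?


0b1010110. Lowest set bit at position 1

1


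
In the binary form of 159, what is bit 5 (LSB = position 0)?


0b10011111, position 5 = 0

0


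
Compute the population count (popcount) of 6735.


0b1101001001111 has 8 set bits

8


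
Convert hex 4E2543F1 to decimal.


4E2543F1 hex = 1311065073 decimal

1311065073


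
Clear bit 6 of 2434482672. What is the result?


2434482672 & ~(1 << 6) = 2434482608

2434482608


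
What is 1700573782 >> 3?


0b1100101010111001011001001010110 >> 3 = 0b1100101010111001011001001010 = 212571722

212571722


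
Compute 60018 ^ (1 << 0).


60018 ^ (1 << 0) = 60018 ^ 1 = 60019

60019


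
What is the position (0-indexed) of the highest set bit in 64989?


0b1111110111011101. Highest set bit at position 15

15


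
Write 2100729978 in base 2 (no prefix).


2100729978 = 1111101001101101001100001111010 in binary

1111101001101101001100001111010


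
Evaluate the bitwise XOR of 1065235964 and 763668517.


0b111111011111100011010111111100 ^ 0b101101100001001010100000100101 = 0b10010111110101001110111011001 = 318414297

318414297


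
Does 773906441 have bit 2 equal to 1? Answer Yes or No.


0b101110001000001110000000001001, bit 2 = 0. No

No


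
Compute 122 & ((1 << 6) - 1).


122 & 63 = 58

58


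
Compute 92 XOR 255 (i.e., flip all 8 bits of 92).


92 ^ 255 = 163

163


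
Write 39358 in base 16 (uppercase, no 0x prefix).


39358 = 99BE hex

99BE


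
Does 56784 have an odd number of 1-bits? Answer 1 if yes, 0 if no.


0b1101110111010000 has 9 ones => parity 1

1


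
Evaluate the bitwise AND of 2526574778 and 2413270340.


0b10010110100110000111100010111010 & 0b10001111110101111001010101000100 = 0b10000110100100000001000000000000 = 2257588224

2257588224


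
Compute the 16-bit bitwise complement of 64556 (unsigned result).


~0b1111110000101100 = 0b1111010011 = 979 (16-bit unsigned)

979


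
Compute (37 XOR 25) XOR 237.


Step 1: 37 ^ 25 = 60
Step 2: 60 ^ 237 = 209

209


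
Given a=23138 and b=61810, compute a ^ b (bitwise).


23138 ^ 61810 = 43792

43792


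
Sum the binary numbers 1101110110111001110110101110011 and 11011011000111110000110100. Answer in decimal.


1101110110111001110110101110011 + 11011011000111110000110100 = 1110010010010010110100110100111 = 1917413799

1917413799


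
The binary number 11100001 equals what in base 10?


11100001 in decimal = 225

225


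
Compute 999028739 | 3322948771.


0b111011100010111111100000000011 | 0b11000110000100000010110010100011 = 0b11111111100110111111110010100011 = 4288412835

4288412835


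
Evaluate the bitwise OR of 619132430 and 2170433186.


0b100100111001110011011000001110 | 0b10000001010111100010111010100010 = 0b10100101111111110011111010101110 = 2784968366

2784968366


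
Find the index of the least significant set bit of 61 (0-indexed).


0b111101. Lowest set bit at position 0

0


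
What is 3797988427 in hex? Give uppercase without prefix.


3797988427 = E260B44B hex

E260B44B


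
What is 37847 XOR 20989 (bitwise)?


0b1001001111010111 ^ 0b101000111111101 = 0b1100001000101010 = 49706

49706


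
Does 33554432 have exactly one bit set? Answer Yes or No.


0b10000000000000000000000000. Only one bit set => Yes

Yes


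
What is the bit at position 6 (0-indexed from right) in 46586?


0b1011010111111010, position 6 = 1

1


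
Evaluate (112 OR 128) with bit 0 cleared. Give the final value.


Step 1: 112 | 128 = 240
Step 2: 240 & ~(1 << 0) = 240

240


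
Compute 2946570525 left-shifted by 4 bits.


0b10101111101000010001100100011101 << 4 = 0b101011111010000100011001000111010000 = 47145128400

47145128400


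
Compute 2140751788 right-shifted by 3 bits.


0b1111111100110010100011110101100 >> 3 = 0b1111111100110010100011110101 = 267593973

267593973


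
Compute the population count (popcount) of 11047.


0b10101100100111 has 8 set bits

8


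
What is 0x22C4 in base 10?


22C4 hex = 8900 decimal

8900


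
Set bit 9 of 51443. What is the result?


51443 | (1 << 9) = 51443 | 512 = 51955

51955


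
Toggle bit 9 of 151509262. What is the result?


151509262 ^ (1 << 9) = 151509262 ^ 512 = 151509774

151509774


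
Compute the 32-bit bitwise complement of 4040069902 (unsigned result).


~0b11110000110011101001001100001110 = 0b1111001100010110110011110001 = 254897393 (32-bit unsigned)

254897393


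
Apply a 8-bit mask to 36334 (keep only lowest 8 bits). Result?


36334 & 255 = 238

238


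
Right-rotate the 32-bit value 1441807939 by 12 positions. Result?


Rotate 0b1010101111100000011111001000011 right by 12 (32-bit) = 0b11100100001101010101111100000011 = 3828702979

3828702979


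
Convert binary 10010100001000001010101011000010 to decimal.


10010100001000001010101011000010 in decimal = 2485168834

2485168834


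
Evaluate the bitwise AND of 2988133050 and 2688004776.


0b10110010000110110100101010111010 & 0b10100000001101111011001010101000 = 0b10100000000100110000001010101000 = 2685600424

2685600424


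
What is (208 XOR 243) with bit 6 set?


Step 1: 208 ^ 243 = 35
Step 2: 35 | (1 << 6) = 35 | 64 = 99

99


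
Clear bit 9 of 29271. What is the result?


29271 & ~(1 << 9) = 28759

28759


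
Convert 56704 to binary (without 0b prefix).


56704 = 1101110110000000 in binary

1101110110000000


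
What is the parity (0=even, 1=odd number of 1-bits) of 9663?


0b10010110111111 has 10 ones => parity 0

0


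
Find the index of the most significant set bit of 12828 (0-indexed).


0b11001000011100. Highest set bit at position 13

13


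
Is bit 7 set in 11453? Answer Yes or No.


0b10110010111101, bit 7 = 1. Yes

Yes


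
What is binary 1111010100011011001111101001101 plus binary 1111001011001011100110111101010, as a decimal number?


1111010100011011001111101001101 + 1111001011001011100110111101010 = 11110011111100110110110100110111 = 4092816695

4092816695


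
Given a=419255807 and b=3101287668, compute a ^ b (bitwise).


419255807 ^ 3101287668 = 2686759179

2686759179


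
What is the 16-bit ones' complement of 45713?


45713 ^ 65535 = 19822

19822


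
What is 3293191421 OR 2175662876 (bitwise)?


0b11000100010010100001110011111101 | 0b10000001101011011111101100011100 = 0b11000101111011111111111111111101 = 3320840189

3320840189


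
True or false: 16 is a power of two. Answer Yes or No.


0b10000. Only one bit set => Yes

Yes


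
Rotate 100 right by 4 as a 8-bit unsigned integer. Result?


Rotate 0b1100100 right by 4 (8-bit) = 0b1000110 = 70

70


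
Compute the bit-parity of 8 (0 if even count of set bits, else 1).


0b1000 has 1 ones => parity 1

1


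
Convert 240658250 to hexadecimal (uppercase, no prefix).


240658250 = E58274A hex

E58274A


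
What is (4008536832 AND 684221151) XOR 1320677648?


Step 1: 4008536832 & 684221151 = 684220928
Step 2: 684220928 ^ 1320677648 = 1719636752

1719636752


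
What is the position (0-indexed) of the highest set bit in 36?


0b100100. Highest set bit at position 5

5


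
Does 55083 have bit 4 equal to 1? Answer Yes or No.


0b1101011100101011, bit 4 = 0. No

No


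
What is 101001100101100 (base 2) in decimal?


101001100101100 in decimal = 21292

21292


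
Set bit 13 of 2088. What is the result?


2088 | (1 << 13) = 2088 | 8192 = 10280

10280


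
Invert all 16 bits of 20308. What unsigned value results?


20308 ^ 65535 = 45227

45227


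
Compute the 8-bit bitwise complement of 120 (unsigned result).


~0b1111000 = 0b10000111 = 135 (8-bit unsigned)

135


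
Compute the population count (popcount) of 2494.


0b100110111110 has 8 set bits

8


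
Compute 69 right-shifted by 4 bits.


0b1000101 >> 4 = 0b100 = 4

4


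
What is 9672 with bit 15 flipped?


9672 ^ (1 << 15) = 9672 ^ 32768 = 42440

42440


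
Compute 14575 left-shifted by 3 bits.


0b11100011101111 << 3 = 0b11100011101111000 = 116600

116600


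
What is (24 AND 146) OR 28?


Step 1: 24 & 146 = 16
Step 2: 16 | 28 = 28

28


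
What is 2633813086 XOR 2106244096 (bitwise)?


0b10011100111111001100110001011110 ^ 0b1111101100010101011110000000000 = 0b11100001011101100111000001011110 = 3782635614

3782635614


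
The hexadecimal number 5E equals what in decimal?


5E hex = 94 decimal

94


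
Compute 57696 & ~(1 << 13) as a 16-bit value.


57696 & ~(1 << 13) = 49504

49504


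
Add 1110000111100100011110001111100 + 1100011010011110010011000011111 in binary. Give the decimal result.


1110000111100100011110001111100 + 1100011010011110010011000011111 = 11010100010000010110001010011011 = 3561054875

3561054875


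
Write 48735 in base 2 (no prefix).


48735 = 1011111001011111 in binary

1011111001011111


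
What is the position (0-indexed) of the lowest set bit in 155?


0b10011011. Lowest set bit at position 0

0


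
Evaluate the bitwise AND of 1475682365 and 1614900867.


0b1010111111101010010000000111101 & 0b1100000010000010110111010000011 = 0b1000000010000010010000000000001 = 1078009857

1078009857


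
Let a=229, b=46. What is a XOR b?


229 ^ 46 = 203

203


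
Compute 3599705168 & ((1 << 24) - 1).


3599705168 & 16777215 = 9380944

9380944


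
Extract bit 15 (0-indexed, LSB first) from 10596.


0b10100101100100, position 15 = 0

0


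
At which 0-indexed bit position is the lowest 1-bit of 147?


0b10010011. Lowest set bit at position 0

0


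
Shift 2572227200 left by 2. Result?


0b10011001010100010001001010000000 << 2 = 0b1001100101010001000100101000000000 = 10288908800

10288908800


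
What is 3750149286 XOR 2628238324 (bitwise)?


0b11011111100001101011110010100110 ^ 0b10011100101001111011101111110100 = 0b1000011001000010000011101010010 = 1126238034

1126238034


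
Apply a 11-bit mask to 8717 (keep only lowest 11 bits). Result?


8717 & 2047 = 525

525


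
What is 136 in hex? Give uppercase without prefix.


136 = 88 hex

88


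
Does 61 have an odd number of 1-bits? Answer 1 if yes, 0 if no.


0b111101 has 5 ones => parity 1

1


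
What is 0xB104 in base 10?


B104 hex = 45316 decimal

45316


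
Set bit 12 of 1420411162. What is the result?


1420411162 | (1 << 12) = 1420411162 | 4096 = 1420415258

1420415258


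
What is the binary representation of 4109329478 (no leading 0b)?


4109329478 = 11110100111011110110010001000110 in binary

11110100111011110110010001000110


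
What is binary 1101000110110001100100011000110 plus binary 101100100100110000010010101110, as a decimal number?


1101000110110001100100011000110 + 101100100100110000010010101110 = 10010101011010111100110101110100 = 2506870132

2506870132


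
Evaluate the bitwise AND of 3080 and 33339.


0b110000001000 & 0b1000001000111011 = 0b1000 = 8

8


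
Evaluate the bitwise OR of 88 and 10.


0b1011000 | 0b1010 = 0b1011010 = 90

90


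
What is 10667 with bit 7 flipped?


10667 ^ (1 << 7) = 10667 ^ 128 = 10539

10539


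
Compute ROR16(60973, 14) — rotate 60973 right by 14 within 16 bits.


Rotate 0b1110111000101101 right by 14 (16-bit) = 0b1011100010110111 = 47287

47287


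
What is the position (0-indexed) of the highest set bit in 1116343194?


0b1000010100010100000101110011010. Highest set bit at position 30

30


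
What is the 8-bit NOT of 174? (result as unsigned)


~0b10101110 = 0b1010001 = 81 (8-bit unsigned)

81


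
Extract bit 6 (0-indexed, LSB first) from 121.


0b1111001, position 6 = 1

1


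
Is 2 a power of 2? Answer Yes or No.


0b10. Only one bit set => Yes

Yes


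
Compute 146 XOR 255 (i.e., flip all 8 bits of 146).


146 ^ 255 = 109

109
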